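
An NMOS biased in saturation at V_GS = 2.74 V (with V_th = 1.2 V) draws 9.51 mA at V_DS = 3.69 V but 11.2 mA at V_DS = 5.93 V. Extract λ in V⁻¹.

λ = 0.112 V⁻¹

With V_GS fixed, I_D ∝ (1 + λ V_DS) in saturation, so I_D2/I_D1 = (1 + λ V_DS2)/(1 + λ V_DS1).
11.2/9.51 = 1.178 = (1 + 5.93 λ)/(1 + 3.69 λ).
Solving: λ (I_D1 V_DS2 − I_D2 V_DS1) = I_D2 − I_D1, so λ = (11.2 − 9.51) / (9.51 × 5.93 − 11.2 × 3.69) = 1.69 / 15.1 = 0.112 V⁻¹.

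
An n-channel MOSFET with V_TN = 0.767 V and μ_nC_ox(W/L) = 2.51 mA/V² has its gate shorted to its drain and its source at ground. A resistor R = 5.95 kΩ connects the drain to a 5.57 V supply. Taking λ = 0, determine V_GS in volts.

V_GS = 1.50 V

With gate tied to drain, V_GS = V_DS ≥ V_GS − V_TN, so the device is in saturation.
KCL at the drain: ½ k_n (V_GS − V_TN)² = (V_DD − V_GS)/R.
Let x = V_GS − 0.767. Then 7.47 x² + x − 4.803 = 0, giving x = 0.738 V (positive root), so V_GS = 1.5 V.
I_D = (V_DD − V_GS)/R = (5.57 − 1.5) / 5.95 = 0.683 mA.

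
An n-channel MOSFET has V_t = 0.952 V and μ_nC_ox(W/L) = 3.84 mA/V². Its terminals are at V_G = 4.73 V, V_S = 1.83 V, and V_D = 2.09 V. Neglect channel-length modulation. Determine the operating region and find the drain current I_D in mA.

V_GS = V_G − V_S = 4.73 − 1.83 = 2.9 V; V_DS = V_D − V_S = 2.09 − 1.83 = 0.26 V.
V_ov = V_GS − V_t = 2.9 − 0.952 = 1.95 V.
Since V_DS = 0.26 V < V_ov = 1.95 V, the device is in the triode region.
I_D = k_n [V_ov · V_DS − ½ V_DS²] = 3.84 × [1.95 × 0.26 − 0.5 × 0.26²] = 1.82 mA.

Triode; I_D = 1.82 mA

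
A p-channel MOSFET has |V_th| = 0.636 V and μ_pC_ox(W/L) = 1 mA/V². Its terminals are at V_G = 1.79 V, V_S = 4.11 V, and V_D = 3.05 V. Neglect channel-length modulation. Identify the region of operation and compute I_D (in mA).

Triode; I_D = 1.22 mA

V_SG = V_S − V_G = 4.11 − 1.79 = 2.32 V; V_SD = V_S − V_D = 4.11 − 3.05 = 1.06 V.
V_ov = V_SG − |V_th| = 2.32 − 0.636 = 1.68 V.
Since V_SD = 1.06 V < V_ov = 1.68 V, the device is in the triode region.
I_D = k_p [V_ov · V_SD − ½ V_SD²] = 1 × [1.68 × 1.06 − 0.5 × 1.06²] = 1.22 mA.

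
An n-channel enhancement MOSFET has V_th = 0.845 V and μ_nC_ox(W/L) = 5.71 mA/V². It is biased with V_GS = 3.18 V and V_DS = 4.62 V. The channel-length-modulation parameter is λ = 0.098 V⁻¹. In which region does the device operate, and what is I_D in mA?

V_ov = V_GS − V_th = 3.18 − 0.845 = 2.33 V.
Since V_DS = 4.62 V ≥ V_ov = 2.33 V, the device is in saturation.
I_D = ½ k_n V_ov² (1 + λ V_DS) = 0.5 × 5.71 × 2.33² × (1 + 0.098 × 4.62) = 22.6 mA.

Saturation; I_D = 22.6 mA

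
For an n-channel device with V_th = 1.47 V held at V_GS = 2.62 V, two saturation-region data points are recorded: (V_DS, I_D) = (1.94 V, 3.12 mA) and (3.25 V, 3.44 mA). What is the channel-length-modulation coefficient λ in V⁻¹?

λ = 0.0923 V⁻¹

With V_GS fixed, I_D ∝ (1 + λ V_DS) in saturation, so I_D2/I_D1 = (1 + λ V_DS2)/(1 + λ V_DS1).
3.44/3.12 = 1.103 = (1 + 3.25 λ)/(1 + 1.94 λ).
Solving: λ (I_D1 V_DS2 − I_D2 V_DS1) = I_D2 − I_D1, so λ = (3.44 − 3.12) / (3.12 × 3.25 − 3.44 × 1.94) = 0.32 / 3.47 = 0.0923 V⁻¹.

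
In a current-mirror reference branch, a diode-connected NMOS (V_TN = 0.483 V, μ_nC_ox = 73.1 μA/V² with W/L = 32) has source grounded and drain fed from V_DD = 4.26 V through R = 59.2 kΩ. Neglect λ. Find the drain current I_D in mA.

With gate tied to drain, V_GS = V_DS ≥ V_GS − V_TN, so the device is in saturation.
k_n = μ_nC_ox · (W/L) = 2.339 mA/V².
KCL at the drain: ½ k_n (V_GS − V_TN)² = (V_DD − V_GS)/R.
Let x = V_GS − 0.483. Then 69.2 x² + x − 3.777 = 0, giving x = 0.226 V (positive root), so V_GS = 0.709 V.
I_D = (V_DD − V_GS)/R = (4.26 − 0.709) / 59.2 = 0.06 mA.

I_D = 0.0600 mA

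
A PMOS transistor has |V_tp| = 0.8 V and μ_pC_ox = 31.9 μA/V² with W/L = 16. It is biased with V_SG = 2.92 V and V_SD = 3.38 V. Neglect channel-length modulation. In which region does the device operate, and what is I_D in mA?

k_p = μ_pC_ox · (W/L) = 0.5104 mA/V².
V_ov = V_SG − |V_tp| = 2.92 − 0.8 = 2.12 V.
Since V_SD = 3.38 V ≥ V_ov = 2.12 V, the device is in saturation.
I_D = ½ k_p V_ov² = 0.5 × 0.5104 × 2.12² = 1.15 mA.

Saturation; I_D = 1.15 mA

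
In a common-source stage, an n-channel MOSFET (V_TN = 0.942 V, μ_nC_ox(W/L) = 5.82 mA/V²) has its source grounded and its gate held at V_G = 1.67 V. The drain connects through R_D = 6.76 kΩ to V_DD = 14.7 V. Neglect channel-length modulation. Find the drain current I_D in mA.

V_GS = V_G = 1.67 V, so V_ov = 1.67 − 0.942 = 0.728 V.
Assume saturation: I_D = ½ k_n V_ov² = 0.5 × 5.82 × 0.728² = 1.54 mA, giving V_DS = V_DD − I_D R_D = 14.7 − 1.54 × 6.76 = 4.27 V.
V_DS = 4.27 V ≥ V_ov = 0.728 V, confirming saturation.

I_D = 1.54 mA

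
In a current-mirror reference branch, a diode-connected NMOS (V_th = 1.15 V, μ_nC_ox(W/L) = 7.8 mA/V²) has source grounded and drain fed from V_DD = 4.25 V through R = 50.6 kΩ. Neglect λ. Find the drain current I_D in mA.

With gate tied to drain, V_GS = V_DS ≥ V_GS − V_th, so the device is in saturation.
KCL at the drain: ½ k_n (V_GS − V_th)² = (V_DD − V_GS)/R.
Let x = V_GS − 1.15. Then 197 x² + x − 3.1 = 0, giving x = 0.123 V (positive root), so V_GS = 1.27 V.
I_D = (V_DD − V_GS)/R = (4.25 − 1.27) / 50.6 = 0.0588 mA.

I_D = 0.0588 mA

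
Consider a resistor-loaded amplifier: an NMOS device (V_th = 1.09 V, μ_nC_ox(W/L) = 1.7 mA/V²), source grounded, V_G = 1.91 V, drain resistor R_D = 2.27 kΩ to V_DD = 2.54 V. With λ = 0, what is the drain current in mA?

I_D = 0.572 mA

V_GS = V_G = 1.91 V, so V_ov = 1.91 − 1.09 = 0.82 V.
Assume saturation: I_D = ½ k_n V_ov² = 0.5 × 1.7 × 0.82² = 0.572 mA, giving V_DS = V_DD − I_D R_D = 2.54 − 0.572 × 2.27 = 1.24 V.
V_DS = 1.24 V ≥ V_ov = 0.82 V, confirming saturation.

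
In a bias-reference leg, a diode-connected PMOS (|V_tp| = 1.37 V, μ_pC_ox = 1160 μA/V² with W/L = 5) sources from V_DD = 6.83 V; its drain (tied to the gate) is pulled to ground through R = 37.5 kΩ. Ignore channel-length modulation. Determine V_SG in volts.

V_SG = 1.59 V

With gate tied to drain, V_SG = V_SD ≥ V_SG − |V_tp|, so the device is in saturation.
k_p = μ_pC_ox · (W/L) = 5.8 mA/V².
KCL at the drain: ½ k_p (V_SG − |V_tp|)² = (V_DD − V_SG)/R.
Let x = V_SG − 1.37. Then 109 x² + x − 5.46 = 0, giving x = 0.22 V (positive root), so V_SG = 1.59 V.
I_D = (V_DD − V_SG)/R = (6.83 − 1.59) / 37.5 = 0.14 mA.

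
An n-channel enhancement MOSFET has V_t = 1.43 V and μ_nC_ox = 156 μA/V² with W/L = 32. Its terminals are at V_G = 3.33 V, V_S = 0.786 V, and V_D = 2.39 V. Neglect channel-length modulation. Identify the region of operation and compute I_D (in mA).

Saturation; I_D = 3.10 mA

V_GS = V_G − V_S = 3.33 − 0.786 = 2.54 V; V_DS = V_D − V_S = 2.39 − 0.786 = 1.6 V.
k_n = μ_nC_ox · (W/L) = 4.992 mA/V².
V_ov = V_GS − V_t = 2.54 − 1.43 = 1.11 V.
Since V_DS = 1.6 V ≥ V_ov = 1.11 V, the device is in saturation.
I_D = ½ k_n V_ov² = 0.5 × 4.992 × 1.11² = 3.1 mA.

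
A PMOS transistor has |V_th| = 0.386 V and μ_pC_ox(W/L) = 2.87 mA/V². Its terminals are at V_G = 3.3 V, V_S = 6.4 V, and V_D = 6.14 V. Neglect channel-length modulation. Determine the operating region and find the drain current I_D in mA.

V_SG = V_S − V_G = 6.4 − 3.3 = 3.1 V; V_SD = V_S − V_D = 6.4 − 6.14 = 0.26 V.
V_ov = V_SG − |V_th| = 3.1 − 0.386 = 2.71 V.
Since V_SD = 0.26 V < V_ov = 2.71 V, the device is in the triode region.
I_D = k_p [V_ov · V_SD − ½ V_SD²] = 2.87 × [2.71 × 0.26 − 0.5 × 0.26²] = 1.93 mA.

Triode; I_D = 1.93 mA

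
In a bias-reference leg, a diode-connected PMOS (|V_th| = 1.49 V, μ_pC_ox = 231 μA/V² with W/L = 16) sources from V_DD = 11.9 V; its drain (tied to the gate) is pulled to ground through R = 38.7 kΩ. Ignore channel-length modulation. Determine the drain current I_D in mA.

With gate tied to drain, V_SG = V_SD ≥ V_SG − |V_th|, so the device is in saturation.
k_p = μ_pC_ox · (W/L) = 3.696 mA/V².
KCL at the drain: ½ k_p (V_SG − |V_th|)² = (V_DD − V_SG)/R.
Let x = V_SG − 1.49. Then 71.5 x² + x − 10.41 = 0, giving x = 0.375 V (positive root), so V_SG = 1.86 V.
I_D = (V_DD − V_SG)/R = (11.9 − 1.86) / 38.7 = 0.259 mA.

I_D = 0.259 mA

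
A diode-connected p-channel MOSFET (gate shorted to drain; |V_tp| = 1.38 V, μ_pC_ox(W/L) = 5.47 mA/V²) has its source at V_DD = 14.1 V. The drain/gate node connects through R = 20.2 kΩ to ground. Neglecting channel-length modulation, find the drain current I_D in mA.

With gate tied to drain, V_SG = V_SD ≥ V_SG − |V_tp|, so the device is in saturation.
KCL at the drain: ½ k_p (V_SG − |V_tp|)² = (V_DD − V_SG)/R.
Let x = V_SG − 1.38. Then 55.2 x² + x − 12.72 = 0, giving x = 0.471 V (positive root), so V_SG = 1.85 V.
I_D = (V_DD − V_SG)/R = (14.1 − 1.85) / 20.2 = 0.606 mA.

I_D = 0.606 mA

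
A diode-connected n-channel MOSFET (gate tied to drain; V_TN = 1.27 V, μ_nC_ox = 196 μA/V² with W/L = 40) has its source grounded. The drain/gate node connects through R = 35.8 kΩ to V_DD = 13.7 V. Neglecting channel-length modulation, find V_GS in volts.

V_GS = 1.56 V

With gate tied to drain, V_GS = V_DS ≥ V_GS − V_TN, so the device is in saturation.
k_n = μ_nC_ox · (W/L) = 7.84 mA/V².
KCL at the drain: ½ k_n (V_GS − V_TN)² = (V_DD − V_GS)/R.
Let x = V_GS − 1.27. Then 140 x² + x − 12.43 = 0, giving x = 0.294 V (positive root), so V_GS = 1.56 V.
I_D = (V_DD − V_GS)/R = (13.7 − 1.56) / 35.8 = 0.339 mA.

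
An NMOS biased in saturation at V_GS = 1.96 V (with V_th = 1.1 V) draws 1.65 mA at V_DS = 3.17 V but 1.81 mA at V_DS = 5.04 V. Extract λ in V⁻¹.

λ = 0.0621 V⁻¹

With V_GS fixed, I_D ∝ (1 + λ V_DS) in saturation, so I_D2/I_D1 = (1 + λ V_DS2)/(1 + λ V_DS1).
1.81/1.65 = 1.097 = (1 + 5.04 λ)/(1 + 3.17 λ).
Solving: λ (I_D1 V_DS2 − I_D2 V_DS1) = I_D2 − I_D1, so λ = (1.81 − 1.65) / (1.65 × 5.04 − 1.81 × 3.17) = 0.16 / 2.58 = 0.0621 V⁻¹.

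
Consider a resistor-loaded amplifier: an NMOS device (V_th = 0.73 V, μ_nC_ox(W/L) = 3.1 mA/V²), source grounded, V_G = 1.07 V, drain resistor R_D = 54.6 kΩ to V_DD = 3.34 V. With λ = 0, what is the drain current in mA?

I_D = 0.0600 mA

V_GS = V_G = 1.07 V, so V_ov = 1.07 − 0.73 = 0.34 V.
Assume saturation: I_D = ½ k_n V_ov² = 0.5 × 3.1 × 0.34² = 0.179 mA, giving V_DS = V_DD − I_D R_D = 3.34 − 0.179 × 54.6 = -6.44 V.
But -6.44 V < V_ov = 0.34 V, so the device is actually in triode.
In triode I_D = k_n[V_ov V_DS − ½ V_DS²] and I_D = (V_DD − V_DS)/R_D. Equating: 84.6 V_DS² − 58.55 V_DS + 3.34 = 0, giving V_DS = 0.0627 V (the root below V_ov).
I_D = (3.34 − 0.0627) / 54.6 = 0.06 mA.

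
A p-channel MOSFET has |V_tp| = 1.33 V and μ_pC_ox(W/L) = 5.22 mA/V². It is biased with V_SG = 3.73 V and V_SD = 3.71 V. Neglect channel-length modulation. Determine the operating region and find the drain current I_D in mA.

V_ov = V_SG − |V_tp| = 3.73 − 1.33 = 2.4 V.
Since V_SD = 3.71 V ≥ V_ov = 2.4 V, the device is in saturation.
I_D = ½ k_p V_ov² = 0.5 × 5.22 × 2.4² = 15 mA.

Saturation; I_D = 15.0 mA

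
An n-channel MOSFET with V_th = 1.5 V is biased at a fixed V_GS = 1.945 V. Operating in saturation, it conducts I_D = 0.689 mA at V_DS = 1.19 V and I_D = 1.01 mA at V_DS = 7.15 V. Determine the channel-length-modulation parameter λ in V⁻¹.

λ = 0.0862 V⁻¹

With V_GS fixed, I_D ∝ (1 + λ V_DS) in saturation, so I_D2/I_D1 = (1 + λ V_DS2)/(1 + λ V_DS1).
1.01/0.689 = 1.466 = (1 + 7.15 λ)/(1 + 1.19 λ).
Solving: λ (I_D1 V_DS2 − I_D2 V_DS1) = I_D2 − I_D1, so λ = (1.01 − 0.689) / (0.689 × 7.15 − 1.01 × 1.19) = 0.321 / 3.72 = 0.0862 V⁻¹.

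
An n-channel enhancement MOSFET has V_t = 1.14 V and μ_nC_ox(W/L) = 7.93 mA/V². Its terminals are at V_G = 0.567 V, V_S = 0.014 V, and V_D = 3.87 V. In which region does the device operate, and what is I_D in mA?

V_GS = V_G − V_S = 0.567 − 0.014 = 0.553 V; V_DS = V_D − V_S = 3.87 − 0.014 = 3.86 V.
V_GS = 0.553 V < V_t = 1.14 V, so the transistor is in cutoff.

Cutoff; I_D = 0 mA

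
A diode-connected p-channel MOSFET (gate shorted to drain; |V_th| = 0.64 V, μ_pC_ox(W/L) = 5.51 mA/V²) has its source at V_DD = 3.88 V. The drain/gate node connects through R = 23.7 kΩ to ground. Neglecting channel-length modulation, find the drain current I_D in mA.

With gate tied to drain, V_SG = V_SD ≥ V_SG − |V_th|, so the device is in saturation.
KCL at the drain: ½ k_p (V_SG − |V_th|)² = (V_DD − V_SG)/R.
Let x = V_SG − 0.64. Then 65.3 x² + x − 3.24 = 0, giving x = 0.215 V (positive root), so V_SG = 0.855 V.
I_D = (V_DD − V_SG)/R = (3.88 − 0.855) / 23.7 = 0.128 mA.

I_D = 0.128 mA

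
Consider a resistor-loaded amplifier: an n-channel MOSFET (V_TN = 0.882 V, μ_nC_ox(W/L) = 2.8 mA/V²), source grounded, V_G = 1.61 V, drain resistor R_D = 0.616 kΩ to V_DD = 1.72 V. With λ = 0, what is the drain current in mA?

I_D = 0.742 mA

V_GS = V_G = 1.61 V, so V_ov = 1.61 − 0.882 = 0.728 V.
Assume saturation: I_D = ½ k_n V_ov² = 0.5 × 2.8 × 0.728² = 0.742 mA, giving V_DS = V_DD − I_D R_D = 1.72 − 0.742 × 0.616 = 1.26 V.
V_DS = 1.26 V ≥ V_ov = 0.728 V, confirming saturation.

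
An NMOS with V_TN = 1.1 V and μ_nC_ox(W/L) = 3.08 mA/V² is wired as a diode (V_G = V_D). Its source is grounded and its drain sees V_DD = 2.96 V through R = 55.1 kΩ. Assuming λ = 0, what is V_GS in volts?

V_GS = 1.24 V

With gate tied to drain, V_GS = V_DS ≥ V_GS − V_TN, so the device is in saturation.
KCL at the drain: ½ k_n (V_GS − V_TN)² = (V_DD − V_GS)/R.
Let x = V_GS − 1.1. Then 84.9 x² + x − 1.86 = 0, giving x = 0.142 V (positive root), so V_GS = 1.24 V.
I_D = (V_DD − V_GS)/R = (2.96 − 1.24) / 55.1 = 0.0312 mA.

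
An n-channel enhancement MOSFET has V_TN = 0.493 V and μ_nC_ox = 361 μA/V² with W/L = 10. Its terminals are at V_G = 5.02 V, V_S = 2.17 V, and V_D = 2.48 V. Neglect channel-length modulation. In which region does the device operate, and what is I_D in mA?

Triode; I_D = 2.46 mA

V_GS = V_G − V_S = 5.02 − 2.17 = 2.85 V; V_DS = V_D − V_S = 2.48 − 2.17 = 0.31 V.
k_n = μ_nC_ox · (W/L) = 3.61 mA/V².
V_ov = V_GS − V_TN = 2.85 − 0.493 = 2.36 V.
Since V_DS = 0.31 V < V_ov = 2.36 V, the device is in the triode region.
I_D = k_n [V_ov · V_DS − ½ V_DS²] = 3.61 × [2.36 × 0.31 − 0.5 × 0.31²] = 2.46 mA.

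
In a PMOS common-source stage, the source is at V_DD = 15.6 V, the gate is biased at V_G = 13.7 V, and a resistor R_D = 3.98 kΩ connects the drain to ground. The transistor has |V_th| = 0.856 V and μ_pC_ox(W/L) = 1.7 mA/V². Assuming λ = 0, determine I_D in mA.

V_SG = V_DD − V_G = 15.6 − 13.7 = 1.9 V, so V_ov = 1.9 − 0.856 = 1.04 V.
Assume saturation: I_D = ½ k_p V_ov² = 0.5 × 1.7 × 1.04² = 0.926 mA, giving V_SD = V_DD − I_D R_D = 15.6 − 0.926 × 3.98 = 11.9 V.
V_SD = 11.9 V ≥ V_ov = 1.04 V, confirming saturation.

I_D = 0.926 mA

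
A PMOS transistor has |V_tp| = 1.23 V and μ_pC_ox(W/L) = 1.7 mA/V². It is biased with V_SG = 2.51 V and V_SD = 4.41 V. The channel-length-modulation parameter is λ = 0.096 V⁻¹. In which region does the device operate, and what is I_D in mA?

Saturation; I_D = 1.98 mA

V_ov = V_SG − |V_tp| = 2.51 − 1.23 = 1.28 V.
Since V_SD = 4.41 V ≥ V_ov = 1.28 V, the device is in saturation.
I_D = ½ k_p V_ov² (1 + λ V_SD) = 0.5 × 1.7 × 1.28² × (1 + 0.096 × 4.41) = 1.98 mA.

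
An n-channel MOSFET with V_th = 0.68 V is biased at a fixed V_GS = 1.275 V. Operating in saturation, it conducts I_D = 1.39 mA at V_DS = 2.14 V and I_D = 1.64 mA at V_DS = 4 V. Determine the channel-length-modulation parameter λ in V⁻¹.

With V_GS fixed, I_D ∝ (1 + λ V_DS) in saturation, so I_D2/I_D1 = (1 + λ V_DS2)/(1 + λ V_DS1).
1.64/1.39 = 1.18 = (1 + 4 λ)/(1 + 2.14 λ).
Solving: λ (I_D1 V_DS2 − I_D2 V_DS1) = I_D2 − I_D1, so λ = (1.64 − 1.39) / (1.39 × 4 − 1.64 × 2.14) = 0.25 / 2.05 = 0.122 V⁻¹.

λ = 0.122 V⁻¹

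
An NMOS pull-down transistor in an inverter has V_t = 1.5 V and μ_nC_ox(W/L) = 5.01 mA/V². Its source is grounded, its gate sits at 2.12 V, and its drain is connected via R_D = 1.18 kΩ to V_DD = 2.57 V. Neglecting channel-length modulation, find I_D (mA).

V_GS = V_G = 2.12 V, so V_ov = 2.12 − 1.5 = 0.62 V.
Assume saturation: I_D = ½ k_n V_ov² = 0.5 × 5.01 × 0.62² = 0.963 mA, giving V_DS = V_DD − I_D R_D = 2.57 − 0.963 × 1.18 = 1.43 V.
V_DS = 1.43 V ≥ V_ov = 0.62 V, confirming saturation.

I_D = 0.963 mA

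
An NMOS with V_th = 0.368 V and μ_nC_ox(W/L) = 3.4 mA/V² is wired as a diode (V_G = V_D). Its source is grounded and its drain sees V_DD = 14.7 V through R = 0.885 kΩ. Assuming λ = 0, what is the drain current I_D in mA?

With gate tied to drain, V_GS = V_DS ≥ V_GS − V_th, so the device is in saturation.
KCL at the drain: ½ k_n (V_GS − V_th)² = (V_DD − V_GS)/R.
Let x = V_GS − 0.368. Then 1.5 x² + x − 14.33 = 0, giving x = 2.77 V (positive root), so V_GS = 3.14 V.
I_D = (V_DD − V_GS)/R = (14.7 − 3.14) / 0.885 = 13.1 mA.

I_D = 13.1 mA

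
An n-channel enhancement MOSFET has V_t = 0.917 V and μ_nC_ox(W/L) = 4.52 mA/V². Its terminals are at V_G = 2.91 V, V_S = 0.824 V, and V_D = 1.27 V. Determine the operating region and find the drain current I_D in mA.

Triode; I_D = 1.91 mA

V_GS = V_G − V_S = 2.91 − 0.824 = 2.09 V; V_DS = V_D − V_S = 1.27 − 0.824 = 0.446 V.
V_ov = V_GS − V_t = 2.09 − 0.917 = 1.17 V.
Since V_DS = 0.446 V < V_ov = 1.17 V, the device is in the triode region.
I_D = k_n [V_ov · V_DS − ½ V_DS²] = 4.52 × [1.17 × 0.446 − 0.5 × 0.446²] = 1.91 mA.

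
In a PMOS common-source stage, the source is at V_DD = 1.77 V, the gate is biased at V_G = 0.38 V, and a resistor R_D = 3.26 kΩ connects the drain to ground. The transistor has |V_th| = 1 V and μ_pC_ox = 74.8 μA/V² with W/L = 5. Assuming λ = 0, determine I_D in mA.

V_SG = V_DD − V_G = 1.77 − 0.38 = 1.39 V, so V_ov = 1.39 − 1 = 0.39 V.
k_p = μ_pC_ox · (W/L) = 0.374 mA/V².
Assume saturation: I_D = ½ k_p V_ov² = 0.5 × 0.374 × 0.39² = 0.0284 mA, giving V_SD = V_DD − I_D R_D = 1.77 − 0.0284 × 3.26 = 1.68 V.
V_SD = 1.68 V ≥ V_ov = 0.39 V, confirming saturation.

I_D = 0.0284 mA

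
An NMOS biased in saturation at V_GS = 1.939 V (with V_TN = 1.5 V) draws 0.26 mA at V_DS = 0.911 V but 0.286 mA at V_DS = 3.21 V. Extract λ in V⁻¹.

With V_GS fixed, I_D ∝ (1 + λ V_DS) in saturation, so I_D2/I_D1 = (1 + λ V_DS2)/(1 + λ V_DS1).
0.286/0.26 = 1.1 = (1 + 3.21 λ)/(1 + 0.911 λ).
Solving: λ (I_D1 V_DS2 − I_D2 V_DS1) = I_D2 − I_D1, so λ = (0.286 − 0.26) / (0.26 × 3.21 − 0.286 × 0.911) = 0.026 / 0.574 = 0.0453 V⁻¹.

λ = 0.0453 V⁻¹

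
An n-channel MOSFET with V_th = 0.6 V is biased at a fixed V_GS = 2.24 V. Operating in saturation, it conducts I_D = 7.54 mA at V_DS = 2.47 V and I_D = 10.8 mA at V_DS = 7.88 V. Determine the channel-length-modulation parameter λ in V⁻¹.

With V_GS fixed, I_D ∝ (1 + λ V_DS) in saturation, so I_D2/I_D1 = (1 + λ V_DS2)/(1 + λ V_DS1).
10.8/7.54 = 1.432 = (1 + 7.88 λ)/(1 + 2.47 λ).
Solving: λ (I_D1 V_DS2 − I_D2 V_DS1) = I_D2 − I_D1, so λ = (10.8 − 7.54) / (7.54 × 7.88 − 10.8 × 2.47) = 3.26 / 32.7 = 0.0996 V⁻¹.

λ = 0.0996 V⁻¹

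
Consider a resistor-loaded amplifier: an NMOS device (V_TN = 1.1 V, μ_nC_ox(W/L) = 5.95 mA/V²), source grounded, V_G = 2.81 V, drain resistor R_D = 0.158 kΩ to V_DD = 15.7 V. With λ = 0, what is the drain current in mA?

I_D = 8.70 mA

V_GS = V_G = 2.81 V, so V_ov = 2.81 − 1.1 = 1.71 V.
Assume saturation: I_D = ½ k_n V_ov² = 0.5 × 5.95 × 1.71² = 8.7 mA, giving V_DS = V_DD − I_D R_D = 15.7 − 8.7 × 0.158 = 14.3 V.
V_DS = 14.3 V ≥ V_ov = 1.71 V, confirming saturation.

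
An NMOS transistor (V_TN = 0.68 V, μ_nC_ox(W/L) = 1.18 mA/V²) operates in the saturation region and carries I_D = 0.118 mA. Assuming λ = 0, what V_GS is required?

V_GS = 1.13 V

In saturation I_D = ½ k_n (V_GS − V_TN)², so V_GS − V_TN = √(2 I_D / k_n) = √(2 × 0.118 / 1.18) = 0.447 V.
V_GS = 0.68 + 0.447 = 1.13 V.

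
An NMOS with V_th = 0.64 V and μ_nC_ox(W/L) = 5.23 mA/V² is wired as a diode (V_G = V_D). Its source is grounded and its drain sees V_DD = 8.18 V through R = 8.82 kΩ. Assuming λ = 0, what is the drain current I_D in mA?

I_D = 0.792 mA

With gate tied to drain, V_GS = V_DS ≥ V_GS − V_th, so the device is in saturation.
KCL at the drain: ½ k_n (V_GS − V_th)² = (V_DD − V_GS)/R.
Let x = V_GS − 0.64. Then 23.1 x² + x − 7.54 = 0, giving x = 0.55 V (positive root), so V_GS = 1.19 V.
I_D = (V_DD − V_GS)/R = (8.18 − 1.19) / 8.82 = 0.792 mA.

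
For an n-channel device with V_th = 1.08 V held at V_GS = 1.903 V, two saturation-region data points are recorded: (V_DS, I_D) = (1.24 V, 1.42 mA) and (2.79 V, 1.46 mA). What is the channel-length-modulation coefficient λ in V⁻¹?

With V_GS fixed, I_D ∝ (1 + λ V_DS) in saturation, so I_D2/I_D1 = (1 + λ V_DS2)/(1 + λ V_DS1).
1.46/1.42 = 1.028 = (1 + 2.79 λ)/(1 + 1.24 λ).
Solving: λ (I_D1 V_DS2 − I_D2 V_DS1) = I_D2 − I_D1, so λ = (1.46 − 1.42) / (1.42 × 2.79 − 1.46 × 1.24) = 0.04 / 2.15 = 0.0186 V⁻¹.

λ = 0.0186 V⁻¹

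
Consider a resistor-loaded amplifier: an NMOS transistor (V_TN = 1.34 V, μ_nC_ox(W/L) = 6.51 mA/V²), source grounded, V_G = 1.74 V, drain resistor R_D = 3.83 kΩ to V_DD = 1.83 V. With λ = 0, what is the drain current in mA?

I_D = 0.419 mA

V_GS = V_G = 1.74 V, so V_ov = 1.74 − 1.34 = 0.4 V.
Assume saturation: I_D = ½ k_n V_ov² = 0.5 × 6.51 × 0.4² = 0.521 mA, giving V_DS = V_DD − I_D R_D = 1.83 − 0.521 × 3.83 = -0.165 V.
But -0.165 V < V_ov = 0.4 V, so the device is actually in triode.
In triode I_D = k_n[V_ov V_DS − ½ V_DS²] and I_D = (V_DD − V_DS)/R_D. Equating: 12.5 V_DS² − 10.97 V_DS + 1.83 = 0, giving V_DS = 0.224 V (the root below V_ov).
I_D = (1.83 − 0.224) / 3.83 = 0.419 mA.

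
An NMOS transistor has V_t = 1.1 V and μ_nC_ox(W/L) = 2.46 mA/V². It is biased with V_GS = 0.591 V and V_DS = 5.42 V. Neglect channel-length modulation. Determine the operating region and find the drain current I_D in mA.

Cutoff; I_D = 0 mA

V_GS = 0.591 V < V_t = 1.1 V, so the transistor is in cutoff.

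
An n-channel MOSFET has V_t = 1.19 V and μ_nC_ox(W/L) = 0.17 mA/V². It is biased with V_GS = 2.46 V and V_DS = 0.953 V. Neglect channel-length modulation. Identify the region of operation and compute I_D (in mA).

V_ov = V_GS − V_t = 2.46 − 1.19 = 1.27 V.
Since V_DS = 0.953 V < V_ov = 1.27 V, the device is in the triode region.
I_D = k_n [V_ov · V_DS − ½ V_DS²] = 0.17 × [1.27 × 0.953 − 0.5 × 0.953²] = 0.129 mA.

Triode; I_D = 0.129 mA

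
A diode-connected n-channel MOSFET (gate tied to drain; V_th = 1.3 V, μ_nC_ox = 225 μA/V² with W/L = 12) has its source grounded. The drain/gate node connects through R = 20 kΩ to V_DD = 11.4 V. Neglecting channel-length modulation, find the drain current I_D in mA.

I_D = 0.475 mA

With gate tied to drain, V_GS = V_DS ≥ V_GS − V_th, so the device is in saturation.
k_n = μ_nC_ox · (W/L) = 2.7 mA/V².
KCL at the drain: ½ k_n (V_GS − V_th)² = (V_DD − V_GS)/R.
Let x = V_GS − 1.3. Then 27 x² + x − 10.1 = 0, giving x = 0.593 V (positive root), so V_GS = 1.89 V.
I_D = (V_DD − V_GS)/R = (11.4 − 1.89) / 20 = 0.475 mA.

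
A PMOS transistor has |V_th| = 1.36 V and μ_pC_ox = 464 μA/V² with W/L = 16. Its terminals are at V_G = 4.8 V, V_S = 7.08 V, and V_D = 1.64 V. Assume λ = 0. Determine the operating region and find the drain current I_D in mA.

V_SG = V_S − V_G = 7.08 − 4.8 = 2.28 V; V_SD = V_S − V_D = 7.08 − 1.64 = 5.44 V.
k_p = μ_pC_ox · (W/L) = 7.424 mA/V².
V_ov = V_SG − |V_th| = 2.28 − 1.36 = 0.92 V.
Since V_SD = 5.44 V ≥ V_ov = 0.92 V, the device is in saturation.
I_D = ½ k_p V_ov² = 0.5 × 7.424 × 0.92² = 3.14 mA.

Saturation; I_D = 3.14 mA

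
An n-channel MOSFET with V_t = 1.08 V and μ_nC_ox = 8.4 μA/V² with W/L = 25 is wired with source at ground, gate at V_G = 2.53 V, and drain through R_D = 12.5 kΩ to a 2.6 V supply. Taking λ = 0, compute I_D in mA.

I_D = 0.155 mA

V_GS = V_G = 2.53 V, so V_ov = 2.53 − 1.08 = 1.45 V.
k_n = μ_nC_ox · (W/L) = 0.21 mA/V².
Assume saturation: I_D = ½ k_n V_ov² = 0.5 × 0.21 × 1.45² = 0.221 mA, giving V_DS = V_DD − I_D R_D = 2.6 − 0.221 × 12.5 = -0.16 V.
But -0.16 V < V_ov = 1.45 V, so the device is actually in triode.
In triode I_D = k_n[V_ov V_DS − ½ V_DS²] and I_D = (V_DD − V_DS)/R_D. Equating: 1.31 V_DS² − 4.806 V_DS + 2.6 = 0, giving V_DS = 0.66 V (the root below V_ov).
I_D = (2.6 − 0.66) / 12.5 = 0.155 mA.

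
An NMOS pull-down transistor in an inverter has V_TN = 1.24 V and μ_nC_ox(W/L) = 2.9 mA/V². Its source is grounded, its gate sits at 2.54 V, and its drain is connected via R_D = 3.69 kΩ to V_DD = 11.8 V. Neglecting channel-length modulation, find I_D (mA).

I_D = 2.45 mA

V_GS = V_G = 2.54 V, so V_ov = 2.54 − 1.24 = 1.3 V.
Assume saturation: I_D = ½ k_n V_ov² = 0.5 × 2.9 × 1.3² = 2.45 mA, giving V_DS = V_DD − I_D R_D = 11.8 − 2.45 × 3.69 = 2.76 V.
V_DS = 2.76 V ≥ V_ov = 1.3 V, confirming saturation.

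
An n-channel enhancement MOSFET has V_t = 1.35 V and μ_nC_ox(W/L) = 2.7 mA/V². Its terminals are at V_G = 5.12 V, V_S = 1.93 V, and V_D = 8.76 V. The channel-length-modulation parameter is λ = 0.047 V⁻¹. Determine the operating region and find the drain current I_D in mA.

Saturation; I_D = 6.04 mA

V_GS = V_G − V_S = 5.12 − 1.93 = 3.19 V; V_DS = V_D − V_S = 8.76 − 1.93 = 6.83 V.
V_ov = V_GS − V_t = 3.19 − 1.35 = 1.84 V.
Since V_DS = 6.83 V ≥ V_ov = 1.84 V, the device is in saturation.
I_D = ½ k_n V_ov² (1 + λ V_DS) = 0.5 × 2.7 × 1.84² × (1 + 0.047 × 6.83) = 6.04 mA.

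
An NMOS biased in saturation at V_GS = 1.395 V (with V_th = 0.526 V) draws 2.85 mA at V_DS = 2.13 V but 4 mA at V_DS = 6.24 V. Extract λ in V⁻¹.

λ = 0.124 V⁻¹

With V_GS fixed, I_D ∝ (1 + λ V_DS) in saturation, so I_D2/I_D1 = (1 + λ V_DS2)/(1 + λ V_DS1).
4/2.85 = 1.404 = (1 + 6.24 λ)/(1 + 2.13 λ).
Solving: λ (I_D1 V_DS2 − I_D2 V_DS1) = I_D2 − I_D1, so λ = (4 − 2.85) / (2.85 × 6.24 − 4 × 2.13) = 1.15 / 9.26 = 0.124 V⁻¹.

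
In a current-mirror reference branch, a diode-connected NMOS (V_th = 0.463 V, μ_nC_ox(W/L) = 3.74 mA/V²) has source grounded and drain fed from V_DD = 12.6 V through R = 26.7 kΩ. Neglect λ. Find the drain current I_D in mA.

I_D = 0.436 mA

With gate tied to drain, V_GS = V_DS ≥ V_GS − V_th, so the device is in saturation.
KCL at the drain: ½ k_n (V_GS − V_th)² = (V_DD − V_GS)/R.
Let x = V_GS − 0.463. Then 49.9 x² + x − 12.14 = 0, giving x = 0.483 V (positive root), so V_GS = 0.946 V.
I_D = (V_DD − V_GS)/R = (12.6 − 0.946) / 26.7 = 0.436 mA.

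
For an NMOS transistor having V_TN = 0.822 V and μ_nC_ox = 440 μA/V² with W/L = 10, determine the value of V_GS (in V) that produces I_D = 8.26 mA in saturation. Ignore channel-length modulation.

k_n = μ_nC_ox · (W/L) = 4.4 mA/V².
In saturation I_D = ½ k_n (V_GS − V_TN)², so V_GS − V_TN = √(2 I_D / k_n) = √(2 × 8.26 / 4.4) = 1.94 V.
V_GS = 0.822 + 1.94 = 2.76 V.

V_GS = 2.76 V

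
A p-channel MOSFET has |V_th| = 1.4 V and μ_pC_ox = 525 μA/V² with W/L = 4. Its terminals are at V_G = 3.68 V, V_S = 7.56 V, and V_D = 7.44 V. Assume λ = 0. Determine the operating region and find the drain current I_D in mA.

Triode; I_D = 0.610 mA

V_SG = V_S − V_G = 7.56 − 3.68 = 3.88 V; V_SD = V_S − V_D = 7.56 − 7.44 = 0.12 V.
k_p = μ_pC_ox · (W/L) = 2.1 mA/V².
V_ov = V_SG − |V_th| = 3.88 − 1.4 = 2.48 V.
Since V_SD = 0.12 V < V_ov = 2.48 V, the device is in the triode region.
I_D = k_p [V_ov · V_SD − ½ V_SD²] = 2.1 × [2.48 × 0.12 − 0.5 × 0.12²] = 0.61 mA.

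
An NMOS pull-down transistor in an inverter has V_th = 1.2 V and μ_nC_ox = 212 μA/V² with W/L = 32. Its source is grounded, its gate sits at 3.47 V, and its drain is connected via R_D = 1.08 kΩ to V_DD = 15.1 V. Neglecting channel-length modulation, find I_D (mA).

I_D = 12.9 mA

V_GS = V_G = 3.47 V, so V_ov = 3.47 − 1.2 = 2.27 V.
k_n = μ_nC_ox · (W/L) = 6.784 mA/V².
Assume saturation: I_D = ½ k_n V_ov² = 0.5 × 6.784 × 2.27² = 17.5 mA, giving V_DS = V_DD − I_D R_D = 15.1 − 17.5 × 1.08 = -3.78 V.
But -3.78 V < V_ov = 2.27 V, so the device is actually in triode.
In triode I_D = k_n[V_ov V_DS − ½ V_DS²] and I_D = (V_DD − V_DS)/R_D. Equating: 3.66 V_DS² − 17.63 V_DS + 15.1 = 0, giving V_DS = 1.11 V (the root below V_ov).
I_D = (15.1 − 1.11) / 1.08 = 12.9 mA.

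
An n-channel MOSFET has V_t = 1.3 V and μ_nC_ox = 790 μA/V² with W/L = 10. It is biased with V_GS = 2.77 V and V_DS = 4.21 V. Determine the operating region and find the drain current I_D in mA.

k_n = μ_nC_ox · (W/L) = 7.9 mA/V².
V_ov = V_GS − V_t = 2.77 − 1.3 = 1.47 V.
Since V_DS = 4.21 V ≥ V_ov = 1.47 V, the device is in saturation.
I_D = ½ k_n V_ov² = 0.5 × 7.9 × 1.47² = 8.54 mA.

Saturation; I_D = 8.54 mA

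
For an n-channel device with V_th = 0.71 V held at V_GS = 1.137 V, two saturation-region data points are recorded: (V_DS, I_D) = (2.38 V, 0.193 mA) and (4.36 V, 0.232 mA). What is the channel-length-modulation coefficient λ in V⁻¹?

λ = 0.135 V⁻¹

With V_GS fixed, I_D ∝ (1 + λ V_DS) in saturation, so I_D2/I_D1 = (1 + λ V_DS2)/(1 + λ V_DS1).
0.232/0.193 = 1.202 = (1 + 4.36 λ)/(1 + 2.38 λ).
Solving: λ (I_D1 V_DS2 − I_D2 V_DS1) = I_D2 − I_D1, so λ = (0.232 − 0.193) / (0.193 × 4.36 − 0.232 × 2.38) = 0.039 / 0.289 = 0.135 V⁻¹.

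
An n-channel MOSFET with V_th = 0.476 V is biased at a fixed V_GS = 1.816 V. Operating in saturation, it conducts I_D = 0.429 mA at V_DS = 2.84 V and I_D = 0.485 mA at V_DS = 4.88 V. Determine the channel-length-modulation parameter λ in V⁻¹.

λ = 0.0782 V⁻¹

With V_GS fixed, I_D ∝ (1 + λ V_DS) in saturation, so I_D2/I_D1 = (1 + λ V_DS2)/(1 + λ V_DS1).
0.485/0.429 = 1.131 = (1 + 4.88 λ)/(1 + 2.84 λ).
Solving: λ (I_D1 V_DS2 − I_D2 V_DS1) = I_D2 − I_D1, so λ = (0.485 − 0.429) / (0.429 × 4.88 − 0.485 × 2.84) = 0.056 / 0.716 = 0.0782 V⁻¹.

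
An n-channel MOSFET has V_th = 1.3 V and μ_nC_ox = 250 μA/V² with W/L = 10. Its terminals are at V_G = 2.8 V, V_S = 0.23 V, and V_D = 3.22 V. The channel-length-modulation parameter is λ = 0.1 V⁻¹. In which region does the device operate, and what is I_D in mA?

V_GS = V_G − V_S = 2.8 − 0.23 = 2.57 V; V_DS = V_D − V_S = 3.22 − 0.23 = 2.99 V.
k_n = μ_nC_ox · (W/L) = 2.5 mA/V².
V_ov = V_GS − V_th = 2.57 − 1.3 = 1.27 V.
Since V_DS = 2.99 V ≥ V_ov = 1.27 V, the device is in saturation.
I_D = ½ k_n V_ov² (1 + λ V_DS) = 0.5 × 2.5 × 1.27² × (1 + 0.1 × 2.99) = 2.62 mA.

Saturation; I_D = 2.62 mA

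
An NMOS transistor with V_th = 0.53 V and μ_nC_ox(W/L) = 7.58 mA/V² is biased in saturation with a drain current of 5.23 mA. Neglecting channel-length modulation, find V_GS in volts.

V_GS = 1.70 V

In saturation I_D = ½ k_n (V_GS − V_th)², so V_GS − V_th = √(2 I_D / k_n) = √(2 × 5.23 / 7.58) = 1.17 V.
V_GS = 0.53 + 1.17 = 1.7 V.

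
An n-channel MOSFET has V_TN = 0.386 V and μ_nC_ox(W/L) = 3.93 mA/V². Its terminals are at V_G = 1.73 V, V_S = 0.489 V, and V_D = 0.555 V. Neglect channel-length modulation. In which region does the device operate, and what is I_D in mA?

V_GS = V_G − V_S = 1.73 − 0.489 = 1.24 V; V_DS = V_D − V_S = 0.555 − 0.489 = 0.066 V.
V_ov = V_GS − V_TN = 1.24 − 0.386 = 0.855 V.
Since V_DS = 0.066 V < V_ov = 0.855 V, the device is in the triode region.
I_D = k_n [V_ov · V_DS − ½ V_DS²] = 3.93 × [0.855 × 0.066 − 0.5 × 0.066²] = 0.213 mA.

Triode; I_D = 0.213 mA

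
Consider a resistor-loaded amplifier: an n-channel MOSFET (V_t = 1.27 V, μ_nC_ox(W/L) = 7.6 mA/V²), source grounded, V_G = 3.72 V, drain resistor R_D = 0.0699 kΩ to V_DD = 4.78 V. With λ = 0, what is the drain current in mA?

V_GS = V_G = 3.72 V, so V_ov = 3.72 − 1.27 = 2.45 V.
Assume saturation: I_D = ½ k_n V_ov² = 0.5 × 7.6 × 2.45² = 22.8 mA, giving V_DS = V_DD − I_D R_D = 4.78 − 22.8 × 0.0699 = 3.19 V.
V_DS = 3.19 V ≥ V_ov = 2.45 V, confirming saturation.

I_D = 22.8 mA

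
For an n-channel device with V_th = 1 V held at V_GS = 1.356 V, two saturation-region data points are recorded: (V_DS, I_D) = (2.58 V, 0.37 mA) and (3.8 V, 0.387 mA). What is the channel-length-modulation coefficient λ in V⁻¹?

With V_GS fixed, I_D ∝ (1 + λ V_DS) in saturation, so I_D2/I_D1 = (1 + λ V_DS2)/(1 + λ V_DS1).
0.387/0.37 = 1.046 = (1 + 3.8 λ)/(1 + 2.58 λ).
Solving: λ (I_D1 V_DS2 − I_D2 V_DS1) = I_D2 − I_D1, so λ = (0.387 − 0.37) / (0.37 × 3.8 − 0.387 × 2.58) = 0.017 / 0.408 = 0.0417 V⁻¹.

λ = 0.0417 V⁻¹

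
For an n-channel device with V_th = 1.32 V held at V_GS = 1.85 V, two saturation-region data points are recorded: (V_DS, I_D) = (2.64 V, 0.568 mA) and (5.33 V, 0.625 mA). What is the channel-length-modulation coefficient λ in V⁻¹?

With V_GS fixed, I_D ∝ (1 + λ V_DS) in saturation, so I_D2/I_D1 = (1 + λ V_DS2)/(1 + λ V_DS1).
0.625/0.568 = 1.1 = (1 + 5.33 λ)/(1 + 2.64 λ).
Solving: λ (I_D1 V_DS2 − I_D2 V_DS1) = I_D2 − I_D1, so λ = (0.625 − 0.568) / (0.568 × 5.33 − 0.625 × 2.64) = 0.057 / 1.38 = 0.0414 V⁻¹.

λ = 0.0414 V⁻¹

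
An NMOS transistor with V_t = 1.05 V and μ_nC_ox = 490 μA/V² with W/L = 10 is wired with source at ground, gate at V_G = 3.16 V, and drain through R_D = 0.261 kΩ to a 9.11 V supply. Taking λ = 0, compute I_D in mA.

V_GS = V_G = 3.16 V, so V_ov = 3.16 − 1.05 = 2.11 V.
k_n = μ_nC_ox · (W/L) = 4.9 mA/V².
Assume saturation: I_D = ½ k_n V_ov² = 0.5 × 4.9 × 2.11² = 10.9 mA, giving V_DS = V_DD − I_D R_D = 9.11 − 10.9 × 0.261 = 6.26 V.
V_DS = 6.26 V ≥ V_ov = 2.11 V, confirming saturation.

I_D = 10.9 mA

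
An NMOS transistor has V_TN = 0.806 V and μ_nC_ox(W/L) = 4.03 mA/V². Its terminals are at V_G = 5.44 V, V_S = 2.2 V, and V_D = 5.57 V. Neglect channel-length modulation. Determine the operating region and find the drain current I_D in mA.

V_GS = V_G − V_S = 5.44 − 2.2 = 3.24 V; V_DS = V_D − V_S = 5.57 − 2.2 = 3.37 V.
V_ov = V_GS − V_TN = 3.24 − 0.806 = 2.43 V.
Since V_DS = 3.37 V ≥ V_ov = 2.43 V, the device is in saturation.
I_D = ½ k_n V_ov² = 0.5 × 4.03 × 2.43² = 11.9 mA.

Saturation; I_D = 11.9 mA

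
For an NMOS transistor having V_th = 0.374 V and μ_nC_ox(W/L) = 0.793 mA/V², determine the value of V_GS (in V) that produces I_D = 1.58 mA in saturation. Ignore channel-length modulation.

V_GS = 2.37 V

In saturation I_D = ½ k_n (V_GS − V_th)², so V_GS − V_th = √(2 I_D / k_n) = √(2 × 1.58 / 0.793) = 2 V.
V_GS = 0.374 + 2 = 2.37 V.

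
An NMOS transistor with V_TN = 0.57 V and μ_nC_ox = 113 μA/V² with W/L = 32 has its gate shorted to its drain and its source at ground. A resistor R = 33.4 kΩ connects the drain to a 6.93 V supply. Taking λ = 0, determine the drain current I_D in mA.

I_D = 0.181 mA

With gate tied to drain, V_GS = V_DS ≥ V_GS − V_TN, so the device is in saturation.
k_n = μ_nC_ox · (W/L) = 3.616 mA/V².
KCL at the drain: ½ k_n (V_GS − V_TN)² = (V_DD − V_GS)/R.
Let x = V_GS − 0.57. Then 60.4 x² + x − 6.36 = 0, giving x = 0.316 V (positive root), so V_GS = 0.886 V.
I_D = (V_DD − V_GS)/R = (6.93 − 0.886) / 33.4 = 0.181 mA.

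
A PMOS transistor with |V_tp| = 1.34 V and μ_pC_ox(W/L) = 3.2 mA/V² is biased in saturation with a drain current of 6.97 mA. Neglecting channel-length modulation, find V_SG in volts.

In saturation I_D = ½ k_p (V_SG − |V_tp|)², so V_SG − |V_tp| = √(2 I_D / k_p) = √(2 × 6.97 / 3.2) = 2.09 V.
V_SG = 1.34 + 2.09 = 3.43 V.

V_SG = 3.43 V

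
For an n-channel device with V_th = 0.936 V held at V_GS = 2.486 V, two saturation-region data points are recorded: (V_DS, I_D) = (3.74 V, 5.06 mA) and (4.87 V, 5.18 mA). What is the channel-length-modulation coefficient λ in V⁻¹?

With V_GS fixed, I_D ∝ (1 + λ V_DS) in saturation, so I_D2/I_D1 = (1 + λ V_DS2)/(1 + λ V_DS1).
5.18/5.06 = 1.024 = (1 + 4.87 λ)/(1 + 3.74 λ).
Solving: λ (I_D1 V_DS2 − I_D2 V_DS1) = I_D2 − I_D1, so λ = (5.18 − 5.06) / (5.06 × 4.87 − 5.18 × 3.74) = 0.12 / 5.27 = 0.0228 V⁻¹.

λ = 0.0228 V⁻¹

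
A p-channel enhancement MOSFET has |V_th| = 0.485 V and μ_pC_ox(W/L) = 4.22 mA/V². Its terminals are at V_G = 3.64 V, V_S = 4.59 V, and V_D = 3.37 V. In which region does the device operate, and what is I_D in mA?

V_SG = V_S − V_G = 4.59 − 3.64 = 0.95 V; V_SD = V_S − V_D = 4.59 − 3.37 = 1.22 V.
V_ov = V_SG − |V_th| = 0.95 − 0.485 = 0.465 V.
Since V_SD = 1.22 V ≥ V_ov = 0.465 V, the device is in saturation.
I_D = ½ k_p V_ov² = 0.5 × 4.22 × 0.465² = 0.456 mA.

Saturation; I_D = 0.456 mA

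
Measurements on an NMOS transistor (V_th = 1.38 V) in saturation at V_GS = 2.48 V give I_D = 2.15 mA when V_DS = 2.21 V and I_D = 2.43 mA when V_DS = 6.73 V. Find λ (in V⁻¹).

λ = 0.0308 V⁻¹

With V_GS fixed, I_D ∝ (1 + λ V_DS) in saturation, so I_D2/I_D1 = (1 + λ V_DS2)/(1 + λ V_DS1).
2.43/2.15 = 1.13 = (1 + 6.73 λ)/(1 + 2.21 λ).
Solving: λ (I_D1 V_DS2 − I_D2 V_DS1) = I_D2 − I_D1, so λ = (2.43 − 2.15) / (2.15 × 6.73 − 2.43 × 2.21) = 0.28 / 9.1 = 0.0308 V⁻¹.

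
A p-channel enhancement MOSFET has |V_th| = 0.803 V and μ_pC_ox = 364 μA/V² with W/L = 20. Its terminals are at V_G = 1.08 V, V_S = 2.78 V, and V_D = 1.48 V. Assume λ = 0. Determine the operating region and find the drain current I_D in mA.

Saturation; I_D = 2.93 mA

V_SG = V_S − V_G = 2.78 − 1.08 = 1.7 V; V_SD = V_S − V_D = 2.78 − 1.48 = 1.3 V.
k_p = μ_pC_ox · (W/L) = 7.28 mA/V².
V_ov = V_SG − |V_th| = 1.7 − 0.803 = 0.897 V.
Since V_SD = 1.3 V ≥ V_ov = 0.897 V, the device is in saturation.
I_D = ½ k_p V_ov² = 0.5 × 7.28 × 0.897² = 2.93 mA.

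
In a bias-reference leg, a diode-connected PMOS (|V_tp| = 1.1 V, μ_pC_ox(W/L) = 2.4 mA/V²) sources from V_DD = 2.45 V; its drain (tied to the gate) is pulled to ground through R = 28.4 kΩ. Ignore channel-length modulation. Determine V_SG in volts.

With gate tied to drain, V_SG = V_SD ≥ V_SG − |V_tp|, so the device is in saturation.
KCL at the drain: ½ k_p (V_SG − |V_tp|)² = (V_DD − V_SG)/R.
Let x = V_SG − 1.1. Then 34.1 x² + x − 1.35 = 0, giving x = 0.185 V (positive root), so V_SG = 1.28 V.
I_D = (V_DD − V_SG)/R = (2.45 − 1.28) / 28.4 = 0.041 mA.

V_SG = 1.28 V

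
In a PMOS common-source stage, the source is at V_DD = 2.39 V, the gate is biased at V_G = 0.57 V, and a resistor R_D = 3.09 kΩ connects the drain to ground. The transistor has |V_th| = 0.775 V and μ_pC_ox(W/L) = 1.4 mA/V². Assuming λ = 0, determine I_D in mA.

V_SG = V_DD − V_G = 2.39 − 0.57 = 1.82 V, so V_ov = 1.82 − 0.775 = 1.05 V.
Assume saturation: I_D = ½ k_p V_ov² = 0.5 × 1.4 × 1.05² = 0.764 mA, giving V_SD = V_DD − I_D R_D = 2.39 − 0.764 × 3.09 = 0.0279 V.
But 0.0279 V < V_ov = 1.05 V, so the device is actually in triode.
In triode I_D = k_p[V_ov V_SD − ½ V_SD²] and I_D = (V_DD − V_SD)/R_D. Equating: 2.16 V_SD² − 5.521 V_SD + 2.39 = 0, giving V_SD = 0.553 V (the root below V_ov).
I_D = (2.39 − 0.553) / 3.09 = 0.595 mA.

I_D = 0.595 mA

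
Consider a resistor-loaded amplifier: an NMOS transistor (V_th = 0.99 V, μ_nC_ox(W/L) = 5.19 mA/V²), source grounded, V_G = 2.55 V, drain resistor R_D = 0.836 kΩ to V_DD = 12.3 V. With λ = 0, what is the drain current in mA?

V_GS = V_G = 2.55 V, so V_ov = 2.55 − 0.99 = 1.56 V.
Assume saturation: I_D = ½ k_n V_ov² = 0.5 × 5.19 × 1.56² = 6.32 mA, giving V_DS = V_DD − I_D R_D = 12.3 − 6.32 × 0.836 = 7.02 V.
V_DS = 7.02 V ≥ V_ov = 1.56 V, confirming saturation.

I_D = 6.32 mA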